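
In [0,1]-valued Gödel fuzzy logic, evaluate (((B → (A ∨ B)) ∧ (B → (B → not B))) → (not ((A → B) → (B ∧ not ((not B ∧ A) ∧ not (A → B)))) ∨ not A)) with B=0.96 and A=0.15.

(A ∨ B) = max(0.15, 0.96) = 0.96
(B → (A ∨ B)): 0.96 ≤ 0.96, so result = 1
not B: Gödel ¬ of 0.96 = 0 (operand ≠ 0)
(B → not B): 0.96 > 0, so result = 0
(B → (B → not B)): 0.96 > 0, so result = 0
((B → (A ∨ B)) ∧ (B → (B → not B))) = min(1, 0) = 0
(A → B): 0.15 ≤ 0.96, so result = 1
not B: Gödel ¬ of 0.96 = 0 (operand ≠ 0)
(not B ∧ A) = min(0, 0.15) = 0
(A → B): 0.15 ≤ 0.96, so result = 1
not (A → B): Gödel ¬ of 1 = 0 (operand ≠ 0)
((not B ∧ A) ∧ not (A → B)) = min(0, 0) = 0
not ((not B ∧ A) ∧ not (A → B)): Gödel ¬ of 0 = 1 (operand is 0)
(B ∧ not ((not B ∧ A) ∧ not (A → B))) = min(0.96, 1) = 0.96
((A → B) → (B ∧ not ((not B ∧ A) ∧ not (A → B)))): 1 > 0.96, so result = 0.96
not ((A → B) → (B ∧ not ((not B ∧ A) ∧ not (A → B)))): Gödel ¬ of 0.96 = 0 (operand ≠ 0)
not A: Gödel ¬ of 0.15 = 0 (operand ≠ 0)
(not ((A → B) → (B ∧ not ((not B ∧ A) ∧ not (A → B)))) ∨ not A) = max(0, 0) = 0
(((B → (A ∨ B)) ∧ (B → (B → not B))) → (not ((A → B) → (B ∧ not ((not B ∧ A) ∧ not (A → B)))) ∨ not A)): 0 ≤ 0, so result = 1

1.00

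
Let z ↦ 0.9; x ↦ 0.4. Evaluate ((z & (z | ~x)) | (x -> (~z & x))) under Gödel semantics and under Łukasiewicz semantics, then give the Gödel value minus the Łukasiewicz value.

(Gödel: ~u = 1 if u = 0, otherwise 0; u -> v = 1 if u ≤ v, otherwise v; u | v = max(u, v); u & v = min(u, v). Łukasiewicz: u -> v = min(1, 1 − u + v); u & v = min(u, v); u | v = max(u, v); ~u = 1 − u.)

Gödel evaluation:
  ~x: Gödel ¬ of 0.4 = 0 (operand ≠ 0)
  (z | ~x) = max(0.9, 0) = 0.9
  (z & (z | ~x)) = min(0.9, 0.9) = 0.9
  ~z: Gödel ¬ of 0.9 = 0 (operand ≠ 0)
  (~z & x) = min(0, 0.4) = 0
  (x -> (~z & x)): 0.4 > 0, so result = 0
  ((z & (z | ~x)) | (x -> (~z & x))) = max(0.9, 0) = 0.9
  Gödel value = 0.9
Łukasiewicz evaluation:
  ~x: Łukasiewicz ¬ gives 1 − 0.4 = 0.6
  (z | ~x) = max(0.9, 0.6) = 0.9
  (z & (z | ~x)) = min(0.9, 0.9) = 0.9
  ~z: Łukasiewicz ¬ gives 1 − 0.9 = 0.1
  (~z & x) = min(0.1, 0.4) = 0.1
  (x -> (~z & x)): min(1, 1 − 0.4 + 0.1) = 0.7
  ((z & (z | ~x)) | (x -> (~z & x))) = max(0.9, 0.7) = 0.9
  Łukasiewicz value = 0.9
Difference: 0.9 − 0.9 = 0.00

0.00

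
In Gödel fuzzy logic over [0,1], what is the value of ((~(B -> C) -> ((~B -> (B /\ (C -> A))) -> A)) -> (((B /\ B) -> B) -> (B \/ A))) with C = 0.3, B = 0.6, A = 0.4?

(B -> C): 0.6 > 0.3, so result = 0.3
~(B -> C): Gödel ¬ of 0.3 = 0 (operand ≠ 0)
~B: Gödel ¬ of 0.6 = 0 (operand ≠ 0)
(C -> A): 0.3 ≤ 0.4, so result = 1
(B /\ (C -> A)) = min(0.6, 1) = 0.6
(~B -> (B /\ (C -> A))): 0 ≤ 0.6, so result = 1
((~B -> (B /\ (C -> A))) -> A): 1 > 0.4, so result = 0.4
(~(B -> C) -> ((~B -> (B /\ (C -> A))) -> A)): 0 ≤ 0.4, so result = 1
(B /\ B) = min(0.6, 0.6) = 0.6
((B /\ B) -> B): 0.6 ≤ 0.6, so result = 1
(B \/ A) = max(0.6, 0.4) = 0.6
(((B /\ B) -> B) -> (B \/ A)): 1 > 0.6, so result = 0.6
((~(B -> C) -> ((~B -> (B /\ (C -> A))) -> A)) -> (((B /\ B) -> B) -> (B \/ A))): 1 > 0.6, so result = 0.6

0.60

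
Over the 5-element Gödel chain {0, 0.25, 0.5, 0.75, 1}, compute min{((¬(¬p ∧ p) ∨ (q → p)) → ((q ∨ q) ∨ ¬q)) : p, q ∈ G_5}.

0.25

The minimum is attained at p = 0, q = 0.25:
  ¬p: Gödel ¬ of 0 = 1 (operand is 0)
  (¬p ∧ p) = min(1, 0) = 0
  ¬(¬p ∧ p): Gödel ¬ of 0 = 1 (operand is 0)
  (q → p): 0.25 > 0, so result = 0
  (¬(¬p ∧ p) ∨ (q → p)) = max(1, 0) = 1
  (q ∨ q) = max(0.25, 0.25) = 0.25
  ¬q: Gödel ¬ of 0.25 = 0 (operand ≠ 0)
  ((q ∨ q) ∨ ¬q) = max(0.25, 0) = 0.25
  ((¬(¬p ∧ p) ∨ (q → p)) → ((q ∨ q) ∨ ¬q)): 1 > 0.25, so result = 0.25
Checking all 25 assignments confirms none give a value below 0.25.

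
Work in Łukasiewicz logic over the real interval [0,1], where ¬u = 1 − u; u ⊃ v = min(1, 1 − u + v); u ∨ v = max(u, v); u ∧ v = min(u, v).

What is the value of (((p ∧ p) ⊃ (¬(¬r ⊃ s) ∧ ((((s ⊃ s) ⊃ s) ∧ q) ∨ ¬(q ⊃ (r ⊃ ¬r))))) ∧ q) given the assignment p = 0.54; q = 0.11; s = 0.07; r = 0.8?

(p ∧ p) = min(0.54, 0.54) = 0.54
¬r: Łukasiewicz ¬ gives 1 − 0.8 = 0.2
(¬r ⊃ s): min(1, 1 − 0.2 + 0.07) = 0.87
¬(¬r ⊃ s): Łukasiewicz ¬ gives 1 − 0.87 = 0.13
(s ⊃ s): min(1, 1 − 0.07 + 0.07) = 1
((s ⊃ s) ⊃ s): min(1, 1 − 1 + 0.07) = 0.07
(((s ⊃ s) ⊃ s) ∧ q) = min(0.07, 0.11) = 0.07
¬r: Łukasiewicz ¬ gives 1 − 0.8 = 0.2
(r ⊃ ¬r): min(1, 1 − 0.8 + 0.2) = 0.4
(q ⊃ (r ⊃ ¬r)): min(1, 1 − 0.11 + 0.4) = 1
¬(q ⊃ (r ⊃ ¬r)): Łukasiewicz ¬ gives 1 − 1 = 0
((((s ⊃ s) ⊃ s) ∧ q) ∨ ¬(q ⊃ (r ⊃ ¬r))) = max(0.07, 0) = 0.07
(¬(¬r ⊃ s) ∧ ((((s ⊃ s) ⊃ s) ∧ q) ∨ ¬(q ⊃ (r ⊃ ¬r)))) = min(0.13, 0.07) = 0.07
((p ∧ p) ⊃ (¬(¬r ⊃ s) ∧ ((((s ⊃ s) ⊃ s) ∧ q) ∨ ¬(q ⊃ (r ⊃ ¬r))))): min(1, 1 − 0.54 + 0.07) = 0.53
(((p ∧ p) ⊃ (¬(¬r ⊃ s) ∧ ((((s ⊃ s) ⊃ s) ∧ q) ∨ ¬(q ⊃ (r ⊃ ¬r))))) ∧ q) = min(0.53, 0.11) = 0.11

0.11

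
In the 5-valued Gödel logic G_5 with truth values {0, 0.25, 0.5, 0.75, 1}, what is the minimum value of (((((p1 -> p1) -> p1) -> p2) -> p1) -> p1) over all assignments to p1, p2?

0.25

The minimum is attained at p1 = 0.25, p2 = 0:
  (p1 -> p1): 0.25 ≤ 0.25, so result = 1
  ((p1 -> p1) -> p1): 1 > 0.25, so result = 0.25
  (((p1 -> p1) -> p1) -> p2): 0.25 > 0, so result = 0
  ((((p1 -> p1) -> p1) -> p2) -> p1): 0 ≤ 0.25, so result = 1
  (((((p1 -> p1) -> p1) -> p2) -> p1) -> p1): 1 > 0.25, so result = 0.25
Checking all 25 assignments confirms none give a value below 0.25.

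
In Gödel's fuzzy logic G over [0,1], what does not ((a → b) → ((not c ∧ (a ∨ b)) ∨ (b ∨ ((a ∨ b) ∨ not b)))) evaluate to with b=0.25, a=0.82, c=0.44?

0.00

(a → b): 0.82 > 0.25, so result = 0.25
not c: Gödel ¬ of 0.44 = 0 (operand ≠ 0)
(a ∨ b) = max(0.82, 0.25) = 0.82
(not c ∧ (a ∨ b)) = min(0, 0.82) = 0
(a ∨ b) = max(0.82, 0.25) = 0.82
not b: Gödel ¬ of 0.25 = 0 (operand ≠ 0)
((a ∨ b) ∨ not b) = max(0.82, 0) = 0.82
(b ∨ ((a ∨ b) ∨ not b)) = max(0.25, 0.82) = 0.82
((not c ∧ (a ∨ b)) ∨ (b ∨ ((a ∨ b) ∨ not b))) = max(0, 0.82) = 0.82
((a → b) → ((not c ∧ (a ∨ b)) ∨ (b ∨ ((a ∨ b) ∨ not b)))): 0.25 ≤ 0.82, so result = 1
not ((a → b) → ((not c ∧ (a ∨ b)) ∨ (b ∨ ((a ∨ b) ∨ not b)))): Gödel ¬ of 1 = 0 (operand ≠ 0)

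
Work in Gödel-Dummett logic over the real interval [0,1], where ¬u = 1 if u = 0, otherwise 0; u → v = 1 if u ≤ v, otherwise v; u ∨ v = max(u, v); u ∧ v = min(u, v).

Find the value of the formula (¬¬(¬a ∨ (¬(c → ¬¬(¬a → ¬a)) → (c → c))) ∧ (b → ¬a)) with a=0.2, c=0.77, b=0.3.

0.00

¬a: Gödel ¬ of 0.2 = 0 (operand ≠ 0)
¬a: Gödel ¬ of 0.2 = 0 (operand ≠ 0)
¬a: Gödel ¬ of 0.2 = 0 (operand ≠ 0)
(¬a → ¬a): 0 ≤ 0, so result = 1
¬(¬a → ¬a): Gödel ¬ of 1 = 0 (operand ≠ 0)
¬¬(¬a → ¬a): Gödel ¬ of 0 = 1 (operand is 0)
(c → ¬¬(¬a → ¬a)): 0.77 ≤ 1, so result = 1
¬(c → ¬¬(¬a → ¬a)): Gödel ¬ of 1 = 0 (operand ≠ 0)
(c → c): 0.77 ≤ 0.77, so result = 1
(¬(c → ¬¬(¬a → ¬a)) → (c → c)): 0 ≤ 1, so result = 1
(¬a ∨ (¬(c → ¬¬(¬a → ¬a)) → (c → c))) = max(0, 1) = 1
¬(¬a ∨ (¬(c → ¬¬(¬a → ¬a)) → (c → c))): Gödel ¬ of 1 = 0 (operand ≠ 0)
¬¬(¬a ∨ (¬(c → ¬¬(¬a → ¬a)) → (c → c))): Gödel ¬ of 0 = 1 (operand is 0)
¬a: Gödel ¬ of 0.2 = 0 (operand ≠ 0)
(b → ¬a): 0.3 > 0, so result = 0
(¬¬(¬a ∨ (¬(c → ¬¬(¬a → ¬a)) → (c → c))) ∧ (b → ¬a)) = min(1, 0) = 0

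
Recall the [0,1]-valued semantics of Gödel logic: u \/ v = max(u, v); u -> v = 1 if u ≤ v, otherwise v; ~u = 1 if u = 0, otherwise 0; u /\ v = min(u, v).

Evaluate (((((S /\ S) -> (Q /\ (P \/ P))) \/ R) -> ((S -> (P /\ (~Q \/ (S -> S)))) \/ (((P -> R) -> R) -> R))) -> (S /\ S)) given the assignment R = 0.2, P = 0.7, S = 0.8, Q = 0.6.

0.80

(S /\ S) = min(0.8, 0.8) = 0.8
(P \/ P) = max(0.7, 0.7) = 0.7
(Q /\ (P \/ P)) = min(0.6, 0.7) = 0.6
((S /\ S) -> (Q /\ (P \/ P))): 0.8 > 0.6, so result = 0.6
(((S /\ S) -> (Q /\ (P \/ P))) \/ R) = max(0.6, 0.2) = 0.6
~Q: Gödel ¬ of 0.6 = 0 (operand ≠ 0)
(S -> S): 0.8 ≤ 0.8, so result = 1
(~Q \/ (S -> S)) = max(0, 1) = 1
(P /\ (~Q \/ (S -> S))) = min(0.7, 1) = 0.7
(S -> (P /\ (~Q \/ (S -> S)))): 0.8 > 0.7, so result = 0.7
(P -> R): 0.7 > 0.2, so result = 0.2
((P -> R) -> R): 0.2 ≤ 0.2, so result = 1
(((P -> R) -> R) -> R): 1 > 0.2, so result = 0.2
((S -> (P /\ (~Q \/ (S -> S)))) \/ (((P -> R) -> R) -> R)) = max(0.7, 0.2) = 0.7
((((S /\ S) -> (Q /\ (P \/ P))) \/ R) -> ((S -> (P /\ (~Q \/ (S -> S)))) \/ (((P -> R) -> R) -> R))): 0.6 ≤ 0.7, so result = 1
(S /\ S) = min(0.8, 0.8) = 0.8
(((((S /\ S) -> (Q /\ (P \/ P))) \/ R) -> ((S -> (P /\ (~Q \/ (S -> S)))) \/ (((P -> R) -> R) -> R))) -> (S /\ S)): 1 > 0.8, so result = 0.8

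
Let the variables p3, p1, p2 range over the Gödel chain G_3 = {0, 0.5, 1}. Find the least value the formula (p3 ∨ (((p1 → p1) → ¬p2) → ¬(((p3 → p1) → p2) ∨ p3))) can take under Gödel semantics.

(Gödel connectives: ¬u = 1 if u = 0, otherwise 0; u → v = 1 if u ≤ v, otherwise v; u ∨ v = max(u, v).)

0.50

The minimum is attained at p3 = 0.5, p1 = 0, p2 = 0:
  (p1 → p1): 0 ≤ 0, so result = 1
  ¬p2: Gödel ¬ of 0 = 1 (operand is 0)
  ((p1 → p1) → ¬p2): 1 ≤ 1, so result = 1
  (p3 → p1): 0.5 > 0, so result = 0
  ((p3 → p1) → p2): 0 ≤ 0, so result = 1
  (((p3 → p1) → p2) ∨ p3) = max(1, 0.5) = 1
  ¬(((p3 → p1) → p2) ∨ p3): Gödel ¬ of 1 = 0 (operand ≠ 0)
  (((p1 → p1) → ¬p2) → ¬(((p3 → p1) → p2) ∨ p3)): 1 > 0, so result = 0
  (p3 ∨ (((p1 → p1) → ¬p2) → ¬(((p3 → p1) → p2) ∨ p3))) = max(0.5, 0) = 0.5
Checking all 27 assignments confirms none give a value below 0.50.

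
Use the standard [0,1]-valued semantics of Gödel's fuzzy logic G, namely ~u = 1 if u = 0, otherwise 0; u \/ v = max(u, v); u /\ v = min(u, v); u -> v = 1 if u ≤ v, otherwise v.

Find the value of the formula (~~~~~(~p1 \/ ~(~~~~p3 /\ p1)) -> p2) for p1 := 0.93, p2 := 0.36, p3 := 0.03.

~p1: Gödel ¬ of 0.93 = 0 (operand ≠ 0)
~p3: Gödel ¬ of 0.03 = 0 (operand ≠ 0)
~~p3: Gödel ¬ of 0 = 1 (operand is 0)
~~~p3: Gödel ¬ of 1 = 0 (operand ≠ 0)
~~~~p3: Gödel ¬ of 0 = 1 (operand is 0)
(~~~~p3 /\ p1) = min(1, 0.93) = 0.93
~(~~~~p3 /\ p1): Gödel ¬ of 0.93 = 0 (operand ≠ 0)
(~p1 \/ ~(~~~~p3 /\ p1)) = max(0, 0) = 0
~(~p1 \/ ~(~~~~p3 /\ p1)): Gödel ¬ of 0 = 1 (operand is 0)
~~(~p1 \/ ~(~~~~p3 /\ p1)): Gödel ¬ of 1 = 0 (operand ≠ 0)
~~~(~p1 \/ ~(~~~~p3 /\ p1)): Gödel ¬ of 0 = 1 (operand is 0)
~~~~(~p1 \/ ~(~~~~p3 /\ p1)): Gödel ¬ of 1 = 0 (operand ≠ 0)
~~~~~(~p1 \/ ~(~~~~p3 /\ p1)): Gödel ¬ of 0 = 1 (operand is 0)
(~~~~~(~p1 \/ ~(~~~~p3 /\ p1)) -> p2): 1 > 0.36, so result = 0.36

0.36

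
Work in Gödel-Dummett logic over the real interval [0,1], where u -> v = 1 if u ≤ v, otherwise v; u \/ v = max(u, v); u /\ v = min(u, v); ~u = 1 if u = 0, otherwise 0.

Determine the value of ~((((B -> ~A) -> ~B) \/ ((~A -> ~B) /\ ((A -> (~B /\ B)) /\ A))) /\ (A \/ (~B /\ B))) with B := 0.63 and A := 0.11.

~A: Gödel ¬ of 0.11 = 0 (operand ≠ 0)
(B -> ~A): 0.63 > 0, so result = 0
~B: Gödel ¬ of 0.63 = 0 (operand ≠ 0)
((B -> ~A) -> ~B): 0 ≤ 0, so result = 1
~A: Gödel ¬ of 0.11 = 0 (operand ≠ 0)
~B: Gödel ¬ of 0.63 = 0 (operand ≠ 0)
(~A -> ~B): 0 ≤ 0, so result = 1
~B: Gödel ¬ of 0.63 = 0 (operand ≠ 0)
(~B /\ B) = min(0, 0.63) = 0
(A -> (~B /\ B)): 0.11 > 0, so result = 0
((A -> (~B /\ B)) /\ A) = min(0, 0.11) = 0
((~A -> ~B) /\ ((A -> (~B /\ B)) /\ A)) = min(1, 0) = 0
(((B -> ~A) -> ~B) \/ ((~A -> ~B) /\ ((A -> (~B /\ B)) /\ A))) = max(1, 0) = 1
~B: Gödel ¬ of 0.63 = 0 (operand ≠ 0)
(~B /\ B) = min(0, 0.63) = 0
(A \/ (~B /\ B)) = max(0.11, 0) = 0.11
((((B -> ~A) -> ~B) \/ ((~A -> ~B) /\ ((A -> (~B /\ B)) /\ A))) /\ (A \/ (~B /\ B))) = min(1, 0.11) = 0.11
~((((B -> ~A) -> ~B) \/ ((~A -> ~B) /\ ((A -> (~B /\ B)) /\ A))) /\ (A \/ (~B /\ B))): Gödel ¬ of 0.11 = 0 (operand ≠ 0)

0.00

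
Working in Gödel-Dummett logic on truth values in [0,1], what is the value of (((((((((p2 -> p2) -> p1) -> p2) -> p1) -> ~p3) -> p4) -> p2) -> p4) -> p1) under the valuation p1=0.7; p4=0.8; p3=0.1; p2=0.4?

0.70

(p2 -> p2): 0.4 ≤ 0.4, so result = 1
((p2 -> p2) -> p1): 1 > 0.7, so result = 0.7
(((p2 -> p2) -> p1) -> p2): 0.7 > 0.4, so result = 0.4
((((p2 -> p2) -> p1) -> p2) -> p1): 0.4 ≤ 0.7, so result = 1
~p3: Gödel ¬ of 0.1 = 0 (operand ≠ 0)
(((((p2 -> p2) -> p1) -> p2) -> p1) -> ~p3): 1 > 0, so result = 0
((((((p2 -> p2) -> p1) -> p2) -> p1) -> ~p3) -> p4): 0 ≤ 0.8, so result = 1
(((((((p2 -> p2) -> p1) -> p2) -> p1) -> ~p3) -> p4) -> p2): 1 > 0.4, so result = 0.4
((((((((p2 -> p2) -> p1) -> p2) -> p1) -> ~p3) -> p4) -> p2) -> p4): 0.4 ≤ 0.8, so result = 1
(((((((((p2 -> p2) -> p1) -> p2) -> p1) -> ~p3) -> p4) -> p2) -> p4) -> p1): 1 > 0.7, so result = 0.7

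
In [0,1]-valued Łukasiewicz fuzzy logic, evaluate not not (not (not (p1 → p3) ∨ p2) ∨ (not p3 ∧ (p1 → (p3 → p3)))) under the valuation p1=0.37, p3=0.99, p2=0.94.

0.06

(p1 → p3): min(1, 1 − 0.37 + 0.99) = 1
not (p1 → p3): Łukasiewicz ¬ gives 1 − 1 = 0
(not (p1 → p3) ∨ p2) = max(0, 0.94) = 0.94
not (not (p1 → p3) ∨ p2): Łukasiewicz ¬ gives 1 − 0.94 = 0.06
not p3: Łukasiewicz ¬ gives 1 − 0.99 = 0.01
(p3 → p3): min(1, 1 − 0.99 + 0.99) = 1
(p1 → (p3 → p3)): min(1, 1 − 0.37 + 1) = 1
(not p3 ∧ (p1 → (p3 → p3))) = min(0.01, 1) = 0.01
(not (not (p1 → p3) ∨ p2) ∨ (not p3 ∧ (p1 → (p3 → p3)))) = max(0.06, 0.01) = 0.06
not (not (not (p1 → p3) ∨ p2) ∨ (not p3 ∧ (p1 → (p3 → p3)))): Łukasiewicz ¬ gives 1 − 0.06 = 0.94
not not (not (not (p1 → p3) ∨ p2) ∨ (not p3 ∧ (p1 → (p3 → p3)))): Łukasiewicz ¬ gives 1 − 0.94 = 0.06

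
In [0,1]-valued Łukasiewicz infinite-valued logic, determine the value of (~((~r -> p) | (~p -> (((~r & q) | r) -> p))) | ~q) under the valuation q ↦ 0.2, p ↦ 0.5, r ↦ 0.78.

0.80

~r: Łukasiewicz ¬ gives 1 − 0.78 = 0.22
(~r -> p): min(1, 1 − 0.22 + 0.5) = 1
~p: Łukasiewicz ¬ gives 1 − 0.5 = 0.5
~r: Łukasiewicz ¬ gives 1 − 0.78 = 0.22
(~r & q) = min(0.22, 0.2) = 0.2
((~r & q) | r) = max(0.2, 0.78) = 0.78
(((~r & q) | r) -> p): min(1, 1 − 0.78 + 0.5) = 0.72
(~p -> (((~r & q) | r) -> p)): min(1, 1 − 0.5 + 0.72) = 1
((~r -> p) | (~p -> (((~r & q) | r) -> p))) = max(1, 1) = 1
~((~r -> p) | (~p -> (((~r & q) | r) -> p))): Łukasiewicz ¬ gives 1 − 1 = 0
~q: Łukasiewicz ¬ gives 1 − 0.2 = 0.8
(~((~r -> p) | (~p -> (((~r & q) | r) -> p))) | ~q) = max(0, 0.8) = 0.8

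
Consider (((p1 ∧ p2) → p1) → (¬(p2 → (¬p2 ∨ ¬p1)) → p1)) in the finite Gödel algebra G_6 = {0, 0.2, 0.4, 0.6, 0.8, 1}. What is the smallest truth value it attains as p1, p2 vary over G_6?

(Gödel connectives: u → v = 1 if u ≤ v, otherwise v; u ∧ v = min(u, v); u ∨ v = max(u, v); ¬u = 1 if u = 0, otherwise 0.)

The minimum is attained at p1 = 0.2, p2 = 0.2:
  (p1 ∧ p2) = min(0.2, 0.2) = 0.2
  ((p1 ∧ p2) → p1): 0.2 ≤ 0.2, so result = 1
  ¬p2: Gödel ¬ of 0.2 = 0 (operand ≠ 0)
  ¬p1: Gödel ¬ of 0.2 = 0 (operand ≠ 0)
  (¬p2 ∨ ¬p1) = max(0, 0) = 0
  (p2 → (¬p2 ∨ ¬p1)): 0.2 > 0, so result = 0
  ¬(p2 → (¬p2 ∨ ¬p1)): Gödel ¬ of 0 = 1 (operand is 0)
  (¬(p2 → (¬p2 ∨ ¬p1)) → p1): 1 > 0.2, so result = 0.2
  (((p1 ∧ p2) → p1) → (¬(p2 → (¬p2 ∨ ¬p1)) → p1)): 1 > 0.2, so result = 0.2
Checking all 36 assignments confirms none give a value below 0.20.

0.20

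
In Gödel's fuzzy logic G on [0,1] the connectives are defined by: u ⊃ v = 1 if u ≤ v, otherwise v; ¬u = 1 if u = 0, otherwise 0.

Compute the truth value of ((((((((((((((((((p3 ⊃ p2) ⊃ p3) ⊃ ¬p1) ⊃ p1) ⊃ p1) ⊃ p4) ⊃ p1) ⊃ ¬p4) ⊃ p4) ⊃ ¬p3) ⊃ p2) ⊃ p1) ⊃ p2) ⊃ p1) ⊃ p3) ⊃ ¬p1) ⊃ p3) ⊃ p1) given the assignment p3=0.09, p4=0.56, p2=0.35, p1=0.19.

(p3 ⊃ p2): 0.09 ≤ 0.35, so result = 1
((p3 ⊃ p2) ⊃ p3): 1 > 0.09, so result = 0.09
¬p1: Gödel ¬ of 0.19 = 0 (operand ≠ 0)
(((p3 ⊃ p2) ⊃ p3) ⊃ ¬p1): 0.09 > 0, so result = 0
((((p3 ⊃ p2) ⊃ p3) ⊃ ¬p1) ⊃ p1): 0 ≤ 0.19, so result = 1
(((((p3 ⊃ p2) ⊃ p3) ⊃ ¬p1) ⊃ p1) ⊃ p1): 1 > 0.19, so result = 0.19
((((((p3 ⊃ p2) ⊃ p3) ⊃ ¬p1) ⊃ p1) ⊃ p1) ⊃ p4): 0.19 ≤ 0.56, so result = 1
(((((((p3 ⊃ p2) ⊃ p3) ⊃ ¬p1) ⊃ p1) ⊃ p1) ⊃ p4) ⊃ p1): 1 > 0.19, so result = 0.19
¬p4: Gödel ¬ of 0.56 = 0 (operand ≠ 0)
((((((((p3 ⊃ p2) ⊃ p3) ⊃ ¬p1) ⊃ p1) ⊃ p1) ⊃ p4) ⊃ p1) ⊃ ¬p4): 0.19 > 0, so result = 0
(((((((((p3 ⊃ p2) ⊃ p3) ⊃ ¬p1) ⊃ p1) ⊃ p1) ⊃ p4) ⊃ p1) ⊃ ¬p4) ⊃ p4): 0 ≤ 0.56, so result = 1
¬p3: Gödel ¬ of 0.09 = 0 (operand ≠ 0)
((((((((((p3 ⊃ p2) ⊃ p3) ⊃ ¬p1) ⊃ p1) ⊃ p1) ⊃ p4) ⊃ p1) ⊃ ¬p4) ⊃ p4) ⊃ ¬p3): 1 > 0, so result = 0
(((((((((((p3 ⊃ p2) ⊃ p3) ⊃ ¬p1) ⊃ p1) ⊃ p1) ⊃ p4) ⊃ p1) ⊃ ¬p4) ⊃ p4) ⊃ ¬p3) ⊃ p2): 0 ≤ 0.35, so result = 1
((((((((((((p3 ⊃ p2) ⊃ p3) ⊃ ¬p1) ⊃ p1) ⊃ p1) ⊃ p4) ⊃ p1) ⊃ ¬p4) ⊃ p4) ⊃ ¬p3) ⊃ p2) ⊃ p1): 1 > 0.19, so result = 0.19
(((((((((((((p3 ⊃ p2) ⊃ p3) ⊃ ¬p1) ⊃ p1) ⊃ p1) ⊃ p4) ⊃ p1) ⊃ ¬p4) ⊃ p4) ⊃ ¬p3) ⊃ p2) ⊃ p1) ⊃ p2): 0.19 ≤ 0.35, so result = 1
((((((((((((((p3 ⊃ p2) ⊃ p3) ⊃ ¬p1) ⊃ p1) ⊃ p1) ⊃ p4) ⊃ p1) ⊃ ¬p4) ⊃ p4) ⊃ ¬p3) ⊃ p2) ⊃ p1) ⊃ p2) ⊃ p1): 1 > 0.19, so result = 0.19
(((((((((((((((p3 ⊃ p2) ⊃ p3) ⊃ ¬p1) ⊃ p1) ⊃ p1) ⊃ p4) ⊃ p1) ⊃ ¬p4) ⊃ p4) ⊃ ¬p3) ⊃ p2) ⊃ p1) ⊃ p2) ⊃ p1) ⊃ p3): 0.19 > 0.09, so result = 0.09
¬p1: Gödel ¬ of 0.19 = 0 (operand ≠ 0)
((((((((((((((((p3 ⊃ p2) ⊃ p3) ⊃ ¬p1) ⊃ p1) ⊃ p1) ⊃ p4) ⊃ p1) ⊃ ¬p4) ⊃ p4) ⊃ ¬p3) ⊃ p2) ⊃ p1) ⊃ p2) ⊃ p1) ⊃ p3) ⊃ ¬p1): 0.09 > 0, so result = 0
(((((((((((((((((p3 ⊃ p2) ⊃ p3) ⊃ ¬p1) ⊃ p1) ⊃ p1) ⊃ p4) ⊃ p1) ⊃ ¬p4) ⊃ p4) ⊃ ¬p3) ⊃ p2) ⊃ p1) ⊃ p2) ⊃ p1) ⊃ p3) ⊃ ¬p1) ⊃ p3): 0 ≤ 0.09, so result = 1
((((((((((((((((((p3 ⊃ p2) ⊃ p3) ⊃ ¬p1) ⊃ p1) ⊃ p1) ⊃ p4) ⊃ p1) ⊃ ¬p4) ⊃ p4) ⊃ ¬p3) ⊃ p2) ⊃ p1) ⊃ p2) ⊃ p1) ⊃ p3) ⊃ ¬p1) ⊃ p3) ⊃ p1): 1 > 0.19, so result = 0.19

0.19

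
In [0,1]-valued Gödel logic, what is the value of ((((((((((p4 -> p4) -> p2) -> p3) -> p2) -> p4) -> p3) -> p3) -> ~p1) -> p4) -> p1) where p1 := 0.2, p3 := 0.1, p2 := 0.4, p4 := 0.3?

(p4 -> p4): 0.3 ≤ 0.3, so result = 1
((p4 -> p4) -> p2): 1 > 0.4, so result = 0.4
(((p4 -> p4) -> p2) -> p3): 0.4 > 0.1, so result = 0.1
((((p4 -> p4) -> p2) -> p3) -> p2): 0.1 ≤ 0.4, so result = 1
(((((p4 -> p4) -> p2) -> p3) -> p2) -> p4): 1 > 0.3, so result = 0.3
((((((p4 -> p4) -> p2) -> p3) -> p2) -> p4) -> p3): 0.3 > 0.1, so result = 0.1
(((((((p4 -> p4) -> p2) -> p3) -> p2) -> p4) -> p3) -> p3): 0.1 ≤ 0.1, so result = 1
~p1: Gödel ¬ of 0.2 = 0 (operand ≠ 0)
((((((((p4 -> p4) -> p2) -> p3) -> p2) -> p4) -> p3) -> p3) -> ~p1): 1 > 0, so result = 0
(((((((((p4 -> p4) -> p2) -> p3) -> p2) -> p4) -> p3) -> p3) -> ~p1) -> p4): 0 ≤ 0.3, so result = 1
((((((((((p4 -> p4) -> p2) -> p3) -> p2) -> p4) -> p3) -> p3) -> ~p1) -> p4) -> p1): 1 > 0.2, so result = 0.2

0.20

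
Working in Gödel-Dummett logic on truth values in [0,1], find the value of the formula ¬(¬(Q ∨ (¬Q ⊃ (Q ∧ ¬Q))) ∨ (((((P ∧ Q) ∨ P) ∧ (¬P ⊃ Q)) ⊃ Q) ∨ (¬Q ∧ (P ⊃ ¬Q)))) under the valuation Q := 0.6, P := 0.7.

0.00

¬Q: Gödel ¬ of 0.6 = 0 (operand ≠ 0)
¬Q: Gödel ¬ of 0.6 = 0 (operand ≠ 0)
(Q ∧ ¬Q) = min(0.6, 0) = 0
(¬Q ⊃ (Q ∧ ¬Q)): 0 ≤ 0, so result = 1
(Q ∨ (¬Q ⊃ (Q ∧ ¬Q))) = max(0.6, 1) = 1
¬(Q ∨ (¬Q ⊃ (Q ∧ ¬Q))): Gödel ¬ of 1 = 0 (operand ≠ 0)
(P ∧ Q) = min(0.7, 0.6) = 0.6
((P ∧ Q) ∨ P) = max(0.6, 0.7) = 0.7
¬P: Gödel ¬ of 0.7 = 0 (operand ≠ 0)
(¬P ⊃ Q): 0 ≤ 0.6, so result = 1
(((P ∧ Q) ∨ P) ∧ (¬P ⊃ Q)) = min(0.7, 1) = 0.7
((((P ∧ Q) ∨ P) ∧ (¬P ⊃ Q)) ⊃ Q): 0.7 > 0.6, so result = 0.6
¬Q: Gödel ¬ of 0.6 = 0 (operand ≠ 0)
¬Q: Gödel ¬ of 0.6 = 0 (operand ≠ 0)
(P ⊃ ¬Q): 0.7 > 0, so result = 0
(¬Q ∧ (P ⊃ ¬Q)) = min(0, 0) = 0
(((((P ∧ Q) ∨ P) ∧ (¬P ⊃ Q)) ⊃ Q) ∨ (¬Q ∧ (P ⊃ ¬Q))) = max(0.6, 0) = 0.6
(¬(Q ∨ (¬Q ⊃ (Q ∧ ¬Q))) ∨ (((((P ∧ Q) ∨ P) ∧ (¬P ⊃ Q)) ⊃ Q) ∨ (¬Q ∧ (P ⊃ ¬Q)))) = max(0, 0.6) = 0.6
¬(¬(Q ∨ (¬Q ⊃ (Q ∧ ¬Q))) ∨ (((((P ∧ Q) ∨ P) ∧ (¬P ⊃ Q)) ⊃ Q) ∨ (¬Q ∧ (P ⊃ ¬Q)))): Gödel ¬ of 0.6 = 0 (operand ≠ 0)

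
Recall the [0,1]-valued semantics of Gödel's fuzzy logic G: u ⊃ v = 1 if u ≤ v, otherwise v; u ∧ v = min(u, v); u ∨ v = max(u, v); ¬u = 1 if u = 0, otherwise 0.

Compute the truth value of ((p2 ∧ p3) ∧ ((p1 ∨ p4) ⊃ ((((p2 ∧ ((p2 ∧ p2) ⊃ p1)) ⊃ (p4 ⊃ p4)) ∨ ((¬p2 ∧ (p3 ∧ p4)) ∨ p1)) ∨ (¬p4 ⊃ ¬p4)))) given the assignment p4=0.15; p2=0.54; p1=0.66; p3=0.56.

(p2 ∧ p3) = min(0.54, 0.56) = 0.54
(p1 ∨ p4) = max(0.66, 0.15) = 0.66
(p2 ∧ p2) = min(0.54, 0.54) = 0.54
((p2 ∧ p2) ⊃ p1): 0.54 ≤ 0.66, so result = 1
(p2 ∧ ((p2 ∧ p2) ⊃ p1)) = min(0.54, 1) = 0.54
(p4 ⊃ p4): 0.15 ≤ 0.15, so result = 1
((p2 ∧ ((p2 ∧ p2) ⊃ p1)) ⊃ (p4 ⊃ p4)): 0.54 ≤ 1, so result = 1
¬p2: Gödel ¬ of 0.54 = 0 (operand ≠ 0)
(p3 ∧ p4) = min(0.56, 0.15) = 0.15
(¬p2 ∧ (p3 ∧ p4)) = min(0, 0.15) = 0
((¬p2 ∧ (p3 ∧ p4)) ∨ p1) = max(0, 0.66) = 0.66
(((p2 ∧ ((p2 ∧ p2) ⊃ p1)) ⊃ (p4 ⊃ p4)) ∨ ((¬p2 ∧ (p3 ∧ p4)) ∨ p1)) = max(1, 0.66) = 1
¬p4: Gödel ¬ of 0.15 = 0 (operand ≠ 0)
¬p4: Gödel ¬ of 0.15 = 0 (operand ≠ 0)
(¬p4 ⊃ ¬p4): 0 ≤ 0, so result = 1
((((p2 ∧ ((p2 ∧ p2) ⊃ p1)) ⊃ (p4 ⊃ p4)) ∨ ((¬p2 ∧ (p3 ∧ p4)) ∨ p1)) ∨ (¬p4 ⊃ ¬p4)) = max(1, 1) = 1
((p1 ∨ p4) ⊃ ((((p2 ∧ ((p2 ∧ p2) ⊃ p1)) ⊃ (p4 ⊃ p4)) ∨ ((¬p2 ∧ (p3 ∧ p4)) ∨ p1)) ∨ (¬p4 ⊃ ¬p4))): 0.66 ≤ 1, so result = 1
((p2 ∧ p3) ∧ ((p1 ∨ p4) ⊃ ((((p2 ∧ ((p2 ∧ p2) ⊃ p1)) ⊃ (p4 ⊃ p4)) ∨ ((¬p2 ∧ (p3 ∧ p4)) ∨ p1)) ∨ (¬p4 ⊃ ¬p4)))) = min(0.54, 1) = 0.54

0.54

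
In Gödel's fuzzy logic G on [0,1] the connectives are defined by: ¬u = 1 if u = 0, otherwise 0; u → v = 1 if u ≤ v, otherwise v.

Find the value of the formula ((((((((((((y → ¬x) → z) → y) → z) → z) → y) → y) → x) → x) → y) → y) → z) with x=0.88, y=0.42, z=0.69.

¬x: Gödel ¬ of 0.88 = 0 (operand ≠ 0)
(y → ¬x): 0.42 > 0, so result = 0
((y → ¬x) → z): 0 ≤ 0.69, so result = 1
(((y → ¬x) → z) → y): 1 > 0.42, so result = 0.42
((((y → ¬x) → z) → y) → z): 0.42 ≤ 0.69, so result = 1
(((((y → ¬x) → z) → y) → z) → z): 1 > 0.69, so result = 0.69
((((((y → ¬x) → z) → y) → z) → z) → y): 0.69 > 0.42, so result = 0.42
(((((((y → ¬x) → z) → y) → z) → z) → y) → y): 0.42 ≤ 0.42, so result = 1
((((((((y → ¬x) → z) → y) → z) → z) → y) → y) → x): 1 > 0.88, so result = 0.88
(((((((((y → ¬x) → z) → y) → z) → z) → y) → y) → x) → x): 0.88 ≤ 0.88, so result = 1
((((((((((y → ¬x) → z) → y) → z) → z) → y) → y) → x) → x) → y): 1 > 0.42, so result = 0.42
(((((((((((y → ¬x) → z) → y) → z) → z) → y) → y) → x) → x) → y) → y): 0.42 ≤ 0.42, so result = 1
((((((((((((y → ¬x) → z) → y) → z) → z) → y) → y) → x) → x) → y) → y) → z): 1 > 0.69, so result = 0.69

0.69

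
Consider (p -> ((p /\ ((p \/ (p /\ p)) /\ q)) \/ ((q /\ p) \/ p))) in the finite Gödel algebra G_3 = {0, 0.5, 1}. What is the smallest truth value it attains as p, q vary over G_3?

1.00

Every assignment gives 1. For instance at p = 0, q = 0:
  (p /\ p) = min(0, 0) = 0
  (p \/ (p /\ p)) = max(0, 0) = 0
  ((p \/ (p /\ p)) /\ q) = min(0, 0) = 0
  (p /\ ((p \/ (p /\ p)) /\ q)) = min(0, 0) = 0
  (q /\ p) = min(0, 0) = 0
  ((q /\ p) \/ p) = max(0, 0) = 0
  ((p /\ ((p \/ (p /\ p)) /\ q)) \/ ((q /\ p) \/ p)) = max(0, 0) = 0
  (p -> ((p /\ ((p \/ (p /\ p)) /\ q)) \/ ((q /\ p) \/ p))): 0 ≤ 0, so result = 1
All 9 assignments give value 1 — the formula is a G_3-tautology.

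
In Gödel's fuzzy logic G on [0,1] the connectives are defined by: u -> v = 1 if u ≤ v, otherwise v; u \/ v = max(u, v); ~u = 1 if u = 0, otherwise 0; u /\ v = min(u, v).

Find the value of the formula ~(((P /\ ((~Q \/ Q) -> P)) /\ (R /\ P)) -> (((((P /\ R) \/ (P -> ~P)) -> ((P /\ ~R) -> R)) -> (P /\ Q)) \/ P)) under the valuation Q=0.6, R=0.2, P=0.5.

0.00

~Q: Gödel ¬ of 0.6 = 0 (operand ≠ 0)
(~Q \/ Q) = max(0, 0.6) = 0.6
((~Q \/ Q) -> P): 0.6 > 0.5, so result = 0.5
(P /\ ((~Q \/ Q) -> P)) = min(0.5, 0.5) = 0.5
(R /\ P) = min(0.2, 0.5) = 0.2
((P /\ ((~Q \/ Q) -> P)) /\ (R /\ P)) = min(0.5, 0.2) = 0.2
(P /\ R) = min(0.5, 0.2) = 0.2
~P: Gödel ¬ of 0.5 = 0 (operand ≠ 0)
(P -> ~P): 0.5 > 0, so result = 0
((P /\ R) \/ (P -> ~P)) = max(0.2, 0) = 0.2
~R: Gödel ¬ of 0.2 = 0 (operand ≠ 0)
(P /\ ~R) = min(0.5, 0) = 0
((P /\ ~R) -> R): 0 ≤ 0.2, so result = 1
(((P /\ R) \/ (P -> ~P)) -> ((P /\ ~R) -> R)): 0.2 ≤ 1, so result = 1
(P /\ Q) = min(0.5, 0.6) = 0.5
((((P /\ R) \/ (P -> ~P)) -> ((P /\ ~R) -> R)) -> (P /\ Q)): 1 > 0.5, so result = 0.5
(((((P /\ R) \/ (P -> ~P)) -> ((P /\ ~R) -> R)) -> (P /\ Q)) \/ P) = max(0.5, 0.5) = 0.5
(((P /\ ((~Q \/ Q) -> P)) /\ (R /\ P)) -> (((((P /\ R) \/ (P -> ~P)) -> ((P /\ ~R) -> R)) -> (P /\ Q)) \/ P)): 0.2 ≤ 0.5, so result = 1
~(((P /\ ((~Q \/ Q) -> P)) /\ (R /\ P)) -> (((((P /\ R) \/ (P -> ~P)) -> ((P /\ ~R) -> R)) -> (P /\ Q)) \/ P)): Gödel ¬ of 1 = 0 (operand ≠ 0)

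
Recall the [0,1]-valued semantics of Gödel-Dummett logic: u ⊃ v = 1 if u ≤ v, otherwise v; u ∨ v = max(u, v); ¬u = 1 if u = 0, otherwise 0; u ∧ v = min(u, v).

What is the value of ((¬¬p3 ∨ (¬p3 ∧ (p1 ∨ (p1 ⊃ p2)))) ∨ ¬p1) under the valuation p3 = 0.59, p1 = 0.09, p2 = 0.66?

1.00

¬p3: Gödel ¬ of 0.59 = 0 (operand ≠ 0)
¬¬p3: Gödel ¬ of 0 = 1 (operand is 0)
¬p3: Gödel ¬ of 0.59 = 0 (operand ≠ 0)
(p1 ⊃ p2): 0.09 ≤ 0.66, so result = 1
(p1 ∨ (p1 ⊃ p2)) = max(0.09, 1) = 1
(¬p3 ∧ (p1 ∨ (p1 ⊃ p2))) = min(0, 1) = 0
(¬¬p3 ∨ (¬p3 ∧ (p1 ∨ (p1 ⊃ p2)))) = max(1, 0) = 1
¬p1: Gödel ¬ of 0.09 = 0 (operand ≠ 0)
((¬¬p3 ∨ (¬p3 ∧ (p1 ∨ (p1 ⊃ p2)))) ∨ ¬p1) = max(1, 0) = 1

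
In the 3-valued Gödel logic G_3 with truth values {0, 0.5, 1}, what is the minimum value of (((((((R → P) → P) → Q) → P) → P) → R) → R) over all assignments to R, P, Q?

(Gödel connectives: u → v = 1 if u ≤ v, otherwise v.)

0.50

The minimum is attained at R = 0.5, P = 0, Q = 0:
  (R → P): 0.5 > 0, so result = 0
  ((R → P) → P): 0 ≤ 0, so result = 1
  (((R → P) → P) → Q): 1 > 0, so result = 0
  ((((R → P) → P) → Q) → P): 0 ≤ 0, so result = 1
  (((((R → P) → P) → Q) → P) → P): 1 > 0, so result = 0
  ((((((R → P) → P) → Q) → P) → P) → R): 0 ≤ 0.5, so result = 1
  (((((((R → P) → P) → Q) → P) → P) → R) → R): 1 > 0.5, so result = 0.5
Checking all 27 assignments confirms none give a value below 0.50.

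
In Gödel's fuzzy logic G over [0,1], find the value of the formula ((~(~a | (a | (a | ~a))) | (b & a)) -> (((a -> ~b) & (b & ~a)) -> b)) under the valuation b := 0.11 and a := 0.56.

1.00

~a: Gödel ¬ of 0.56 = 0 (operand ≠ 0)
~a: Gödel ¬ of 0.56 = 0 (operand ≠ 0)
(a | ~a) = max(0.56, 0) = 0.56
(a | (a | ~a)) = max(0.56, 0.56) = 0.56
(~a | (a | (a | ~a))) = max(0, 0.56) = 0.56
~(~a | (a | (a | ~a))): Gödel ¬ of 0.56 = 0 (operand ≠ 0)
(b & a) = min(0.11, 0.56) = 0.11
(~(~a | (a | (a | ~a))) | (b & a)) = max(0, 0.11) = 0.11
~b: Gödel ¬ of 0.11 = 0 (operand ≠ 0)
(a -> ~b): 0.56 > 0, so result = 0
~a: Gödel ¬ of 0.56 = 0 (operand ≠ 0)
(b & ~a) = min(0.11, 0) = 0
((a -> ~b) & (b & ~a)) = min(0, 0) = 0
(((a -> ~b) & (b & ~a)) -> b): 0 ≤ 0.11, so result = 1
((~(~a | (a | (a | ~a))) | (b & a)) -> (((a -> ~b) & (b & ~a)) -> b)): 0.11 ≤ 1, so result = 1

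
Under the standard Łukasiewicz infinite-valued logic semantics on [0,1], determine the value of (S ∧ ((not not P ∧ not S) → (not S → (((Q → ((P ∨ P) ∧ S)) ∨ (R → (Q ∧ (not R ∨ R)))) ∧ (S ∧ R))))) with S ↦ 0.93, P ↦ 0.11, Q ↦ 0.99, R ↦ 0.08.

not P: Łukasiewicz ¬ gives 1 − 0.11 = 0.89
not not P: Łukasiewicz ¬ gives 1 − 0.89 = 0.11
not S: Łukasiewicz ¬ gives 1 − 0.93 = 0.07
(not not P ∧ not S) = min(0.11, 0.07) = 0.07
not S: Łukasiewicz ¬ gives 1 − 0.93 = 0.07
(P ∨ P) = max(0.11, 0.11) = 0.11
((P ∨ P) ∧ S) = min(0.11, 0.93) = 0.11
(Q → ((P ∨ P) ∧ S)): min(1, 1 − 0.99 + 0.11) = 0.12
not R: Łukasiewicz ¬ gives 1 − 0.08 = 0.92
(not R ∨ R) = max(0.92, 0.08) = 0.92
(Q ∧ (not R ∨ R)) = min(0.99, 0.92) = 0.92
(R → (Q ∧ (not R ∨ R))): min(1, 1 − 0.08 + 0.92) = 1
((Q → ((P ∨ P) ∧ S)) ∨ (R → (Q ∧ (not R ∨ R)))) = max(0.12, 1) = 1
(S ∧ R) = min(0.93, 0.08) = 0.08
(((Q → ((P ∨ P) ∧ S)) ∨ (R → (Q ∧ (not R ∨ R)))) ∧ (S ∧ R)) = min(1, 0.08) = 0.08
(not S → (((Q → ((P ∨ P) ∧ S)) ∨ (R → (Q ∧ (not R ∨ R)))) ∧ (S ∧ R))): min(1, 1 − 0.07 + 0.08) = 1
((not not P ∧ not S) → (not S → (((Q → ((P ∨ P) ∧ S)) ∨ (R → (Q ∧ (not R ∨ R)))) ∧ (S ∧ R)))): min(1, 1 − 0.07 + 1) = 1
(S ∧ ((not not P ∧ not S) → (not S → (((Q → ((P ∨ P) ∧ S)) ∨ (R → (Q ∧ (not R ∨ R)))) ∧ (S ∧ R))))) = min(0.93, 1) = 0.93

0.93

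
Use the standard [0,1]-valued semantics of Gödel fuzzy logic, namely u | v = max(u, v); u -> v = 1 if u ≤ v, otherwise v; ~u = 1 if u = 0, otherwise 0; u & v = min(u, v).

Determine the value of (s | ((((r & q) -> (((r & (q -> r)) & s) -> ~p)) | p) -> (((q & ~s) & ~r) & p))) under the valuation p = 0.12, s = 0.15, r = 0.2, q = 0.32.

0.15

(r & q) = min(0.2, 0.32) = 0.2
(q -> r): 0.32 > 0.2, so result = 0.2
(r & (q -> r)) = min(0.2, 0.2) = 0.2
((r & (q -> r)) & s) = min(0.2, 0.15) = 0.15
~p: Gödel ¬ of 0.12 = 0 (operand ≠ 0)
(((r & (q -> r)) & s) -> ~p): 0.15 > 0, so result = 0
((r & q) -> (((r & (q -> r)) & s) -> ~p)): 0.2 > 0, so result = 0
(((r & q) -> (((r & (q -> r)) & s) -> ~p)) | p) = max(0, 0.12) = 0.12
~s: Gödel ¬ of 0.15 = 0 (operand ≠ 0)
(q & ~s) = min(0.32, 0) = 0
~r: Gödel ¬ of 0.2 = 0 (operand ≠ 0)
((q & ~s) & ~r) = min(0, 0) = 0
(((q & ~s) & ~r) & p) = min(0, 0.12) = 0
((((r & q) -> (((r & (q -> r)) & s) -> ~p)) | p) -> (((q & ~s) & ~r) & p)): 0.12 > 0, so result = 0
(s | ((((r & q) -> (((r & (q -> r)) & s) -> ~p)) | p) -> (((q & ~s) & ~r) & p))) = max(0.15, 0) = 0.15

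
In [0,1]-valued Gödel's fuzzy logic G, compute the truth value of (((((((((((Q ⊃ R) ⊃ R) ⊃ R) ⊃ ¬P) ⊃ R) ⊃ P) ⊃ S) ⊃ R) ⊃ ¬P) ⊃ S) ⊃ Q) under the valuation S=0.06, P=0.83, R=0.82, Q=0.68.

0.68

(Q ⊃ R): 0.68 ≤ 0.82, so result = 1
((Q ⊃ R) ⊃ R): 1 > 0.82, so result = 0.82
(((Q ⊃ R) ⊃ R) ⊃ R): 0.82 ≤ 0.82, so result = 1
¬P: Gödel ¬ of 0.83 = 0 (operand ≠ 0)
((((Q ⊃ R) ⊃ R) ⊃ R) ⊃ ¬P): 1 > 0, so result = 0
(((((Q ⊃ R) ⊃ R) ⊃ R) ⊃ ¬P) ⊃ R): 0 ≤ 0.82, so result = 1
((((((Q ⊃ R) ⊃ R) ⊃ R) ⊃ ¬P) ⊃ R) ⊃ P): 1 > 0.83, so result = 0.83
(((((((Q ⊃ R) ⊃ R) ⊃ R) ⊃ ¬P) ⊃ R) ⊃ P) ⊃ S): 0.83 > 0.06, so result = 0.06
((((((((Q ⊃ R) ⊃ R) ⊃ R) ⊃ ¬P) ⊃ R) ⊃ P) ⊃ S) ⊃ R): 0.06 ≤ 0.82, so result = 1
¬P: Gödel ¬ of 0.83 = 0 (operand ≠ 0)
(((((((((Q ⊃ R) ⊃ R) ⊃ R) ⊃ ¬P) ⊃ R) ⊃ P) ⊃ S) ⊃ R) ⊃ ¬P): 1 > 0, so result = 0
((((((((((Q ⊃ R) ⊃ R) ⊃ R) ⊃ ¬P) ⊃ R) ⊃ P) ⊃ S) ⊃ R) ⊃ ¬P) ⊃ S): 0 ≤ 0.06, so result = 1
(((((((((((Q ⊃ R) ⊃ R) ⊃ R) ⊃ ¬P) ⊃ R) ⊃ P) ⊃ S) ⊃ R) ⊃ ¬P) ⊃ S) ⊃ Q): 1 > 0.68, so result = 0.68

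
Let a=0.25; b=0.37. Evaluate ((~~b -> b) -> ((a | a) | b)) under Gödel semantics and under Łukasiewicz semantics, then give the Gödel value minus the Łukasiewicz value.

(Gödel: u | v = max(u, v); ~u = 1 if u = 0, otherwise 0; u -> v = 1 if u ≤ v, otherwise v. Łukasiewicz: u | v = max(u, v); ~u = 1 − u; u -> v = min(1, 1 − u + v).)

0.63

Gödel evaluation:
  ~b: Gödel ¬ of 0.37 = 0 (operand ≠ 0)
  ~~b: Gödel ¬ of 0 = 1 (operand is 0)
  (~~b -> b): 1 > 0.37, so result = 0.37
  (a | a) = max(0.25, 0.25) = 0.25
  ((a | a) | b) = max(0.25, 0.37) = 0.37
  ((~~b -> b) -> ((a | a) | b)): 0.37 ≤ 0.37, so result = 1
  Gödel value = 1
Łukasiewicz evaluation:
  ~b: Łukasiewicz ¬ gives 1 − 0.37 = 0.63
  ~~b: Łukasiewicz ¬ gives 1 − 0.63 = 0.37
  (~~b -> b): min(1, 1 − 0.37 + 0.37) = 1
  (a | a) = max(0.25, 0.25) = 0.25
  ((a | a) | b) = max(0.25, 0.37) = 0.37
  ((~~b -> b) -> ((a | a) | b)): min(1, 1 − 1 + 0.37) = 0.37
  Łukasiewicz value = 0.37
Difference: 1 − 0.37 = 0.63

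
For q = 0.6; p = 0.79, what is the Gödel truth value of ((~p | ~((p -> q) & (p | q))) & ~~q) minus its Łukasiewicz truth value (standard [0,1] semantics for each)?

Gödel evaluation:
  ~p: Gödel ¬ of 0.79 = 0 (operand ≠ 0)
  (p -> q): 0.79 > 0.6, so result = 0.6
  (p | q) = max(0.79, 0.6) = 0.79
  ((p -> q) & (p | q)) = min(0.6, 0.79) = 0.6
  ~((p -> q) & (p | q)): Gödel ¬ of 0.6 = 0 (operand ≠ 0)
  (~p | ~((p -> q) & (p | q))) = max(0, 0) = 0
  ~q: Gödel ¬ of 0.6 = 0 (operand ≠ 0)
  ~~q: Gödel ¬ of 0 = 1 (operand is 0)
  ((~p | ~((p -> q) & (p | q))) & ~~q) = min(0, 1) = 0
  Gödel value = 0
Łukasiewicz evaluation:
  ~p: Łukasiewicz ¬ gives 1 − 0.79 = 0.21
  (p -> q): min(1, 1 − 0.79 + 0.6) = 0.81
  (p | q) = max(0.79, 0.6) = 0.79
  ((p -> q) & (p | q)) = min(0.81, 0.79) = 0.79
  ~((p -> q) & (p | q)): Łukasiewicz ¬ gives 1 − 0.79 = 0.21
  (~p | ~((p -> q) & (p | q))) = max(0.21, 0.21) = 0.21
  ~q: Łukasiewicz ¬ gives 1 − 0.6 = 0.4
  ~~q: Łukasiewicz ¬ gives 1 − 0.4 = 0.6
  ((~p | ~((p -> q) & (p | q))) & ~~q) = min(0.21, 0.6) = 0.21
  Łukasiewicz value = 0.21
Difference: 0 − 0.21 = -0.21

-0.21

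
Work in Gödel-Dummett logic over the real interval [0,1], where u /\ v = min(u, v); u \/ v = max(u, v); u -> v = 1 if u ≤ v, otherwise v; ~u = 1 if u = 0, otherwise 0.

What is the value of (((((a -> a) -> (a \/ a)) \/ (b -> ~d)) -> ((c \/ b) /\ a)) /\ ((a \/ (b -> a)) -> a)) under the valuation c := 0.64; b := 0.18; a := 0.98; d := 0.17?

(a -> a): 0.98 ≤ 0.98, so result = 1
(a \/ a) = max(0.98, 0.98) = 0.98
((a -> a) -> (a \/ a)): 1 > 0.98, so result = 0.98
~d: Gödel ¬ of 0.17 = 0 (operand ≠ 0)
(b -> ~d): 0.18 > 0, so result = 0
(((a -> a) -> (a \/ a)) \/ (b -> ~d)) = max(0.98, 0) = 0.98
(c \/ b) = max(0.64, 0.18) = 0.64
((c \/ b) /\ a) = min(0.64, 0.98) = 0.64
((((a -> a) -> (a \/ a)) \/ (b -> ~d)) -> ((c \/ b) /\ a)): 0.98 > 0.64, so result = 0.64
(b -> a): 0.18 ≤ 0.98, so result = 1
(a \/ (b -> a)) = max(0.98, 1) = 1
((a \/ (b -> a)) -> a): 1 > 0.98, so result = 0.98
(((((a -> a) -> (a \/ a)) \/ (b -> ~d)) -> ((c \/ b) /\ a)) /\ ((a \/ (b -> a)) -> a)) = min(0.64, 0.98) = 0.64

0.64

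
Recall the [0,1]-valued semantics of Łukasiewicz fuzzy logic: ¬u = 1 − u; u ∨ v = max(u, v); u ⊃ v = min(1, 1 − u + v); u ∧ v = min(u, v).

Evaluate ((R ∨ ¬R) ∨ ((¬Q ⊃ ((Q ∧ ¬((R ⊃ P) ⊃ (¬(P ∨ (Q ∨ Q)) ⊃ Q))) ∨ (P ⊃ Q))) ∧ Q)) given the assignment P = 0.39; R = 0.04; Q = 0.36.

¬R: Łukasiewicz ¬ gives 1 − 0.04 = 0.96
(R ∨ ¬R) = max(0.04, 0.96) = 0.96
¬Q: Łukasiewicz ¬ gives 1 − 0.36 = 0.64
(R ⊃ P): min(1, 1 − 0.04 + 0.39) = 1
(Q ∨ Q) = max(0.36, 0.36) = 0.36
(P ∨ (Q ∨ Q)) = max(0.39, 0.36) = 0.39
¬(P ∨ (Q ∨ Q)): Łukasiewicz ¬ gives 1 − 0.39 = 0.61
(¬(P ∨ (Q ∨ Q)) ⊃ Q): min(1, 1 − 0.61 + 0.36) = 0.75
((R ⊃ P) ⊃ (¬(P ∨ (Q ∨ Q)) ⊃ Q)): min(1, 1 − 1 + 0.75) = 0.75
¬((R ⊃ P) ⊃ (¬(P ∨ (Q ∨ Q)) ⊃ Q)): Łukasiewicz ¬ gives 1 − 0.75 = 0.25
(Q ∧ ¬((R ⊃ P) ⊃ (¬(P ∨ (Q ∨ Q)) ⊃ Q))) = min(0.36, 0.25) = 0.25
(P ⊃ Q): min(1, 1 − 0.39 + 0.36) = 0.97
((Q ∧ ¬((R ⊃ P) ⊃ (¬(P ∨ (Q ∨ Q)) ⊃ Q))) ∨ (P ⊃ Q)) = max(0.25, 0.97) = 0.97
(¬Q ⊃ ((Q ∧ ¬((R ⊃ P) ⊃ (¬(P ∨ (Q ∨ Q)) ⊃ Q))) ∨ (P ⊃ Q))): min(1, 1 − 0.64 + 0.97) = 1
((¬Q ⊃ ((Q ∧ ¬((R ⊃ P) ⊃ (¬(P ∨ (Q ∨ Q)) ⊃ Q))) ∨ (P ⊃ Q))) ∧ Q) = min(1, 0.36) = 0.36
((R ∨ ¬R) ∨ ((¬Q ⊃ ((Q ∧ ¬((R ⊃ P) ⊃ (¬(P ∨ (Q ∨ Q)) ⊃ Q))) ∨ (P ⊃ Q))) ∧ Q)) = max(0.96, 0.36) = 0.96

0.96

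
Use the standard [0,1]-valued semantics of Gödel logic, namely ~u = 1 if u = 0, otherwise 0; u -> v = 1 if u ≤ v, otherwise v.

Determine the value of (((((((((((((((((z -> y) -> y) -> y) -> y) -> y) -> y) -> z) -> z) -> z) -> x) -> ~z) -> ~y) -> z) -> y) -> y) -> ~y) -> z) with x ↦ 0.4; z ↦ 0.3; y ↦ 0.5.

(z -> y): 0.3 ≤ 0.5, so result = 1
((z -> y) -> y): 1 > 0.5, so result = 0.5
(((z -> y) -> y) -> y): 0.5 ≤ 0.5, so result = 1
((((z -> y) -> y) -> y) -> y): 1 > 0.5, so result = 0.5
(((((z -> y) -> y) -> y) -> y) -> y): 0.5 ≤ 0.5, so result = 1
((((((z -> y) -> y) -> y) -> y) -> y) -> y): 1 > 0.5, so result = 0.5
(((((((z -> y) -> y) -> y) -> y) -> y) -> y) -> z): 0.5 > 0.3, so result = 0.3
((((((((z -> y) -> y) -> y) -> y) -> y) -> y) -> z) -> z): 0.3 ≤ 0.3, so result = 1
(((((((((z -> y) -> y) -> y) -> y) -> y) -> y) -> z) -> z) -> z): 1 > 0.3, so result = 0.3
((((((((((z -> y) -> y) -> y) -> y) -> y) -> y) -> z) -> z) -> z) -> x): 0.3 ≤ 0.4, so result = 1
~z: Gödel ¬ of 0.3 = 0 (operand ≠ 0)
(((((((((((z -> y) -> y) -> y) -> y) -> y) -> y) -> z) -> z) -> z) -> x) -> ~z): 1 > 0, so result = 0
~y: Gödel ¬ of 0.5 = 0 (operand ≠ 0)
((((((((((((z -> y) -> y) -> y) -> y) -> y) -> y) -> z) -> z) -> z) -> x) -> ~z) -> ~y): 0 ≤ 0, so result = 1
(((((((((((((z -> y) -> y) -> y) -> y) -> y) -> y) -> z) -> z) -> z) -> x) -> ~z) -> ~y) -> z): 1 > 0.3, so result = 0.3
((((((((((((((z -> y) -> y) -> y) -> y) -> y) -> y) -> z) -> z) -> z) -> x) -> ~z) -> ~y) -> z) -> y): 0.3 ≤ 0.5, so result = 1
(((((((((((((((z -> y) -> y) -> y) -> y) -> y) -> y) -> z) -> z) -> z) -> x) -> ~z) -> ~y) -> z) -> y) -> y): 1 > 0.5, so result = 0.5
~y: Gödel ¬ of 0.5 = 0 (operand ≠ 0)
((((((((((((((((z -> y) -> y) -> y) -> y) -> y) -> y) -> z) -> z) -> z) -> x) -> ~z) -> ~y) -> z) -> y) -> y) -> ~y): 0.5 > 0, so result = 0
(((((((((((((((((z -> y) -> y) -> y) -> y) -> y) -> y) -> z) -> z) -> z) -> x) -> ~z) -> ~y) -> z) -> y) -> y) -> ~y) -> z): 0 ≤ 0.3, so result = 1

1.00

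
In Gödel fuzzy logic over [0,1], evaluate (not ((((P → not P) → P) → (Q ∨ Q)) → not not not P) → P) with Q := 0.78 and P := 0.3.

0.30

not P: Gödel ¬ of 0.3 = 0 (operand ≠ 0)
(P → not P): 0.3 > 0, so result = 0
((P → not P) → P): 0 ≤ 0.3, so result = 1
(Q ∨ Q) = max(0.78, 0.78) = 0.78
(((P → not P) → P) → (Q ∨ Q)): 1 > 0.78, so result = 0.78
not P: Gödel ¬ of 0.3 = 0 (operand ≠ 0)
not not P: Gödel ¬ of 0 = 1 (operand is 0)
not not not P: Gödel ¬ of 1 = 0 (operand ≠ 0)
((((P → not P) → P) → (Q ∨ Q)) → not not not P): 0.78 > 0, so result = 0
not ((((P → not P) → P) → (Q ∨ Q)) → not not not P): Gödel ¬ of 0 = 1 (operand is 0)
(not ((((P → not P) → P) → (Q ∨ Q)) → not not not P) → P): 1 > 0.3, so result = 0.3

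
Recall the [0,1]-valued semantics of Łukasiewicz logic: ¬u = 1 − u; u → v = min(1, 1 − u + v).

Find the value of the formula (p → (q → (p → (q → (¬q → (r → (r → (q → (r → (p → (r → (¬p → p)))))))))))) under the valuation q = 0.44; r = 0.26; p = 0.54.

1.00

¬q: Łukasiewicz ¬ gives 1 − 0.44 = 0.56
¬p: Łukasiewicz ¬ gives 1 − 0.54 = 0.46
(¬p → p): min(1, 1 − 0.46 + 0.54) = 1
(r → (¬p → p)): min(1, 1 − 0.26 + 1) = 1
(p → (r → (¬p → p))): min(1, 1 − 0.54 + 1) = 1
(r → (p → (r → (¬p → p)))): min(1, 1 − 0.26 + 1) = 1
(q → (r → (p → (r → (¬p → p))))): min(1, 1 − 0.44 + 1) = 1
(r → (q → (r → (p → (r → (¬p → p)))))): min(1, 1 − 0.26 + 1) = 1
(r → (r → (q → (r → (p → (r → (¬p → p))))))): min(1, 1 − 0.26 + 1) = 1
(¬q → (r → (r → (q → (r → (p → (r → (¬p → p)))))))): min(1, 1 − 0.56 + 1) = 1
(q → (¬q → (r → (r → (q → (r → (p → (r → (¬p → p))))))))): min(1, 1 − 0.44 + 1) = 1
(p → (q → (¬q → (r → (r → (q → (r → (p → (r → (¬p → p)))))))))): min(1, 1 − 0.54 + 1) = 1
(q → (p → (q → (¬q → (r → (r → (q → (r → (p → (r → (¬p → p))))))))))): min(1, 1 − 0.44 + 1) = 1
(p → (q → (p → (q → (¬q → (r → (r → (q → (r → (p → (r → (¬p → p)))))))))))): min(1, 1 − 0.54 + 1) = 1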